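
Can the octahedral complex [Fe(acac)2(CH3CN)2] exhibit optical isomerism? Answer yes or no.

yes

The six octahedral sites form three mutually perpendicular trans pairs.
Each acac is bidentate and must span two cis positions.
The distinct arrangements are (2 in all): CH3CN trans; CH3CN cis (chiral).
One of these lacks any improper symmetry element and so occurs as an enantiomeric pair, giving 2 + 1 = 3 stereoisomers in total.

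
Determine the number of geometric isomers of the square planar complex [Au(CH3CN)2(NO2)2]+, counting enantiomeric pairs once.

A square has two trans pairs of vertices; adjacent vertices are cis.
Systematic placement gives 2 geometric isomers: CH3CN cis; CH3CN trans.

2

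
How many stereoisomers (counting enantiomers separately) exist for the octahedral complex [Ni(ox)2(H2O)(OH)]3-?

Each ox is bidentate and must span two cis positions.
There are 2 geometric isomers: H2O and OH mutually trans; H2O and OH mutually cis (chiral).
One of these lacks any improper symmetry element and so occurs as an enantiomeric pair, giving 2 + 1 = 3 stereoisomers in total.

3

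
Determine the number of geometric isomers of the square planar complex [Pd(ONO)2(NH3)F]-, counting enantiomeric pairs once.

2

A square has two trans pairs of vertices; adjacent vertices are cis.
Working through the distinct placements yields 2 geometric isomers: ONO cis; ONO trans.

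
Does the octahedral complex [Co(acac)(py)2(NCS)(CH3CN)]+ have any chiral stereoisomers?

yes

The six octahedral sites form three mutually perpendicular trans pairs.
Each acac is bidentate and must span two cis positions.
The distinct arrangements are (4 in all): py cis (3 arrangements, 2 chiral); py trans.
Of these, 2 lack any improper symmetry element and so occur as enantiomeric pairs, giving 4 + 2 = 6 stereoisomers in total.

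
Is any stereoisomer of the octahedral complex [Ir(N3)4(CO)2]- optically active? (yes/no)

In an octahedral complex each vertex has one trans partner and four cis neighbours.
There are 2 geometric isomers: CO trans; CO cis.
Each arrangement has an internal mirror plane or centre of symmetry, so none is chiral.

no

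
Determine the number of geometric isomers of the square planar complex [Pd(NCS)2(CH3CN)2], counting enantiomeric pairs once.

2

In a square planar complex each vertex has one trans partner and two cis neighbours.
The distinct arrangements are (2 in all): NCS cis; NCS trans.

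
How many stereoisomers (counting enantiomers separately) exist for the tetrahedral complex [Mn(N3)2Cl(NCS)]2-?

Only one geometric arrangement is possible.

1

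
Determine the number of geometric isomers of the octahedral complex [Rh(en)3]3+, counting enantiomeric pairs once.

1

The six octahedral sites form three mutually perpendicular trans pairs.
Each en is bidentate and must span two cis positions.
Only one geometric arrangement is possible; it has no improper symmetry element, so it exists as a pair of enantiomers (2 stereoisomers).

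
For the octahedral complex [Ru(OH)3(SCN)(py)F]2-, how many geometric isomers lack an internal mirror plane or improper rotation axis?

1

In an octahedral complex each vertex has one trans partner and four cis neighbours.
There are 4 geometric isomers: OH mer (3 arrangements); OH fac (chiral).
One of these lacks any improper symmetry element and so occurs as an enantiomeric pair, giving 4 + 1 = 5 stereoisomers in total.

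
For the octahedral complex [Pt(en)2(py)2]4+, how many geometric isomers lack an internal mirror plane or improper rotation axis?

1

In an octahedral complex each vertex has one trans partner and four cis neighbours.
Each en is bidentate and must span two cis positions.
The distinct arrangements are (2 in all): py trans; py cis (chiral).
One of these lacks any improper symmetry element and so occurs as an enantiomeric pair, giving 2 + 1 = 3 stereoisomers in total.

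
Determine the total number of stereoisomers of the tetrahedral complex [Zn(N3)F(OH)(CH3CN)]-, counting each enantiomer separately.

2

Only one geometric arrangement is possible; it has no improper symmetry element, so it exists as a pair of enantiomers (2 stereoisomers).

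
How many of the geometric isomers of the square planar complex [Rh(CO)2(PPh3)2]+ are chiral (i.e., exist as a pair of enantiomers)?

The distinct arrangements are (2 in all): CO cis; CO trans.
Each arrangement has an internal mirror plane or centre of symmetry, so none is chiral.

0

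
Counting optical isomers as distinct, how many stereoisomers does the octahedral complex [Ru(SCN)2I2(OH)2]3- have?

There are 5 geometric isomers: SCN trans, I trans, OH trans; SCN cis, I trans, OH cis; SCN trans, I cis, OH cis; SCN cis, I cis, OH cis (chiral); SCN cis, I cis, OH trans.
One of these lacks any improper symmetry element and so occurs as an enantiomeric pair, giving 5 + 1 = 6 stereoisomers in total.

6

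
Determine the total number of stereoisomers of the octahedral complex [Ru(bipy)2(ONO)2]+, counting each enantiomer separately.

Each bipy is bidentate and must span two cis positions.
Working through the distinct placements yields 2 geometric isomers: ONO trans; ONO cis (chiral).
One of these lacks any improper symmetry element and so occurs as an enantiomeric pair, giving 2 + 1 = 3 stereoisomers in total.

3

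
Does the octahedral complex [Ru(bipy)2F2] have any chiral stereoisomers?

yes

Each bipy is bidentate and must span two cis positions.
Working through the distinct placements yields 2 geometric isomers: F trans; F cis (chiral).
One of these lacks any improper symmetry element and so occurs as an enantiomeric pair, giving 2 + 1 = 3 stereoisomers in total.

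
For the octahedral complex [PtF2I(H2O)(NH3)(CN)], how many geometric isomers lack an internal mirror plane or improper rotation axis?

In an octahedral complex each vertex has one trans partner and four cis neighbours.
Placing the ligands in turn and identifying arrangements related by rotation or reflection leaves 9 distinct geometric isomers.
Of these, 6 lack any improper symmetry element and so occur as enantiomeric pairs, giving 9 + 6 = 15 stereoisomers in total.

6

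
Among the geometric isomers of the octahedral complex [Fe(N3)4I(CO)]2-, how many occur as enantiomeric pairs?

The six octahedral sites form three mutually perpendicular trans pairs.
Working through the distinct placements yields 2 geometric isomers: I and CO mutually trans; I and CO mutually cis.
Each arrangement has an internal mirror plane or centre of symmetry, so none is chiral.

0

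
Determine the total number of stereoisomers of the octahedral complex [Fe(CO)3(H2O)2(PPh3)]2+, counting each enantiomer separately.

Systematic placement gives 3 geometric isomers: CO mer, H2O cis; CO mer, H2O trans; CO fac, H2O cis.
Each arrangement has an internal mirror plane or centre of symmetry, so none is chiral.

3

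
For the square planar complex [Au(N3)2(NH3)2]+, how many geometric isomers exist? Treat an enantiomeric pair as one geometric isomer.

In a square planar complex each vertex has one trans partner and two cis neighbours.
The distinct arrangements are (2 in all): N3 cis; N3 trans.

2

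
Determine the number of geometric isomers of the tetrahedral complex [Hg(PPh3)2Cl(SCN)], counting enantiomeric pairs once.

All four vertices of a tetrahedron are equivalent and mutually adjacent, so cis/trans isomerism cannot arise.
Only one geometric arrangement is possible.

1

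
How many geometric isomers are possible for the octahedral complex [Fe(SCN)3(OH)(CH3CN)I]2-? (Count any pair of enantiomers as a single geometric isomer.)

4

The six octahedral sites form three mutually perpendicular trans pairs.
The distinct arrangements are (4 in all): SCN mer (3 arrangements); SCN fac (chiral).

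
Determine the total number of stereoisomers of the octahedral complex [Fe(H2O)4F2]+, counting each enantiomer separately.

2

In an octahedral complex each vertex has one trans partner and four cis neighbours.
Systematic placement gives 2 geometric isomers: F trans; F cis.
Each arrangement has an internal mirror plane or centre of symmetry, so none is chiral.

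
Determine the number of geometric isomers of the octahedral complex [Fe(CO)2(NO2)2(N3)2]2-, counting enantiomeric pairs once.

5

In an octahedral complex each vertex has one trans partner and four cis neighbours.
There are 5 geometric isomers: CO trans, NO2 trans, N3 trans; CO trans, NO2 cis, N3 cis; CO cis, NO2 trans, N3 cis; CO cis, NO2 cis, N3 cis (chiral); CO cis, NO2 cis, N3 trans.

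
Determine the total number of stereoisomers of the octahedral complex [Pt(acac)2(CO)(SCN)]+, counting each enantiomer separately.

Each acac is bidentate and must span two cis positions.
Systematic placement gives 2 geometric isomers: CO and SCN mutually trans; CO and SCN mutually cis (chiral).
One of these lacks any improper symmetry element and so occurs as an enantiomeric pair, giving 2 + 1 = 3 stereoisomers in total.

3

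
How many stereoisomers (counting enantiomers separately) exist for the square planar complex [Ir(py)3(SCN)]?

Only one geometric arrangement is possible.

1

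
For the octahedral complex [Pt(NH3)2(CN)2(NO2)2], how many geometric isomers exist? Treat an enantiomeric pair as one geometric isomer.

In an octahedral complex each vertex has one trans partner and four cis neighbours.
Working through the distinct placements yields 5 geometric isomers: NH3 trans, CN trans, NO2 trans; NH3 cis, CN trans, NO2 cis; NH3 cis, CN cis, NO2 trans; NH3 cis, CN cis, NO2 cis (chiral); NH3 trans, CN cis, NO2 cis.

5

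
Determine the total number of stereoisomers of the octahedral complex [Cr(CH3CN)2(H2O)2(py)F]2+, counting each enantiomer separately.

8

An octahedron has six vertices in three trans pairs; every non-trans pair is cis.
The distinct arrangements are (6 in all): CH3CN trans, H2O cis; CH3CN trans, H2O trans; CH3CN cis, H2O cis (3 arrangements, 2 chiral); CH3CN cis, H2O trans.
Of these, 2 lack any improper symmetry element and so occur as enantiomeric pairs, giving 6 + 2 = 8 stereoisomers in total.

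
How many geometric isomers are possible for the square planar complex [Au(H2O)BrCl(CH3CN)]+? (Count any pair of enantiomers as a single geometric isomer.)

In a square planar complex each vertex has one trans partner and two cis neighbours.
There are 3 geometric isomers: (Br/Cl trans, CH3CN/H2O trans); (Br/H2O trans, CH3CN/Cl trans); (Br/CH3CN trans, Cl/H2O trans).

3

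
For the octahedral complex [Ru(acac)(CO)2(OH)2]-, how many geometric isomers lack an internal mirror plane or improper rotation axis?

In an octahedral complex each vertex has one trans partner and four cis neighbours.
Each acac is bidentate and must span two cis positions.
There are 3 geometric isomers: CO trans, OH cis; CO cis, OH cis (chiral); CO cis, OH trans.
One of these lacks any improper symmetry element and so occurs as an enantiomeric pair, giving 3 + 1 = 4 stereoisomers in total.

1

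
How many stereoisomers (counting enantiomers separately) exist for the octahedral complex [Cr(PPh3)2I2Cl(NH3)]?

8

An octahedron has six vertices in three trans pairs; every non-trans pair is cis.
Working through the distinct placements yields 6 geometric isomers: PPh3 trans, I cis; PPh3 cis, I cis (3 arrangements, 2 chiral); PPh3 trans, I trans; PPh3 cis, I trans.
Of these, 2 lack any improper symmetry element and so occur as enantiomeric pairs, giving 6 + 2 = 8 stereoisomers in total.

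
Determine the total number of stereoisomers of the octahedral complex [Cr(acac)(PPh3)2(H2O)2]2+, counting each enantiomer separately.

Each acac is bidentate and must span two cis positions.
Systematic placement gives 3 geometric isomers: PPh3 cis, H2O trans; PPh3 cis, H2O cis (chiral); PPh3 trans, H2O cis.
One of these lacks any improper symmetry element and so occurs as an enantiomeric pair, giving 3 + 1 = 4 stereoisomers in total.

4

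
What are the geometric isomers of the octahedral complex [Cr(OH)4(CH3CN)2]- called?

The six octahedral sites form three mutually perpendicular trans pairs.
Systematic placement gives 2 geometric isomers: CH3CN trans; CH3CN cis.

cis and trans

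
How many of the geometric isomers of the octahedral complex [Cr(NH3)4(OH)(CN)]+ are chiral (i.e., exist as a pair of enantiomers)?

0

The six octahedral sites form three mutually perpendicular trans pairs.
Working through the distinct placements yields 2 geometric isomers: OH and CN mutually cis; OH and CN mutually trans.
Each arrangement has an internal mirror plane or centre of symmetry, so none is chiral.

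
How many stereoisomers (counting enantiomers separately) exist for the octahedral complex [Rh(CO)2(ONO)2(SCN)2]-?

6

An octahedron has six vertices in three trans pairs; every non-trans pair is cis.
There are 5 geometric isomers: CO trans, ONO trans, SCN trans; CO trans, ONO cis, SCN cis; CO cis, ONO cis, SCN trans; CO cis, ONO cis, SCN cis (chiral); CO cis, ONO trans, SCN cis.
One of these lacks any improper symmetry element and so occurs as an enantiomeric pair, giving 5 + 1 = 6 stereoisomers in total.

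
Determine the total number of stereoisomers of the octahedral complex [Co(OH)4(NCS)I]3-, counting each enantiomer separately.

In an octahedral complex each vertex has one trans partner and four cis neighbours.
The distinct arrangements are (2 in all): NCS and I mutually trans; NCS and I mutually cis.
Each arrangement has an internal mirror plane or centre of symmetry, so none is chiral.

2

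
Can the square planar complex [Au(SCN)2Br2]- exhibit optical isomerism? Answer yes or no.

Working through the distinct placements yields 2 geometric isomers: SCN cis; SCN trans.
Each arrangement has an internal mirror plane or centre of symmetry, so none is chiral.

no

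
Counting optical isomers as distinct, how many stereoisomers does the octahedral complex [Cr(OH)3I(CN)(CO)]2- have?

5

There are 4 geometric isomers: OH mer (3 arrangements); OH fac (chiral).
One of these lacks any improper symmetry element and so occurs as an enantiomeric pair, giving 4 + 1 = 5 stereoisomers in total.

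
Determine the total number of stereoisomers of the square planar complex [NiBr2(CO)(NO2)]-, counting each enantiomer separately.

2

There are 2 geometric isomers: Br cis; Br trans.
Each arrangement has an internal mirror plane or centre of symmetry, so none is chiral.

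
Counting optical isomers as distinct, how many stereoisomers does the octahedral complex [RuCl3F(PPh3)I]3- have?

5

There are 4 geometric isomers: Cl mer (3 arrangements); Cl fac (chiral).
One of these lacks any improper symmetry element and so occurs as an enantiomeric pair, giving 4 + 1 = 5 stereoisomers in total.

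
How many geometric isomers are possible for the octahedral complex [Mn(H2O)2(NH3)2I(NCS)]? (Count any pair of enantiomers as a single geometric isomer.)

An octahedron has six vertices in three trans pairs; every non-trans pair is cis.
There are 6 geometric isomers: H2O trans, NH3 trans; H2O trans, NH3 cis; H2O cis, NH3 trans; H2O cis, NH3 cis (3 arrangements, 2 chiral).

6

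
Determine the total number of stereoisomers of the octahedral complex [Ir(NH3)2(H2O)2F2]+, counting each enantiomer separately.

6

In an octahedral complex each vertex has one trans partner and four cis neighbours.
There are 5 geometric isomers: NH3 trans, H2O trans, F trans; NH3 cis, H2O cis, F trans; NH3 trans, H2O cis, F cis; NH3 cis, H2O cis, F cis (chiral); NH3 cis, H2O trans, F cis.
One of these lacks any improper symmetry element and so occurs as an enantiomeric pair, giving 5 + 1 = 6 stereoisomers in total.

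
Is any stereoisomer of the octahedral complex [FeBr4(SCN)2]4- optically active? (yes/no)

In an octahedral complex each vertex has one trans partner and four cis neighbours.
There are 2 geometric isomers: SCN trans; SCN cis.
Each arrangement has an internal mirror plane or centre of symmetry, so none is chiral.

no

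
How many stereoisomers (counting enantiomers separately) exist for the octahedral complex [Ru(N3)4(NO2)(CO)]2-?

In an octahedral complex each vertex has one trans partner and four cis neighbours.
The distinct arrangements are (2 in all): NO2 and CO mutually cis; NO2 and CO mutually trans.
Each arrangement has an internal mirror plane or centre of symmetry, so none is chiral.

2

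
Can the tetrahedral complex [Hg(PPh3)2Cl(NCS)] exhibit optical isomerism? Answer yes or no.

All four vertices of a tetrahedron are equivalent and mutually adjacent, so cis/trans isomerism cannot arise.
Only one geometric arrangement is possible.

no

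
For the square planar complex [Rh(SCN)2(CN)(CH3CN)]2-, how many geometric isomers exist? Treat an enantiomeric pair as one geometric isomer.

Working through the distinct placements yields 2 geometric isomers: SCN cis; SCN trans.

2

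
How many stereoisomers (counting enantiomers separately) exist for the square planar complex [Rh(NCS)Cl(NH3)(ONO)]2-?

3

A square has two trans pairs of vertices; adjacent vertices are cis.
The distinct arrangements are (3 in all): (Cl/NH3 trans, NCS/ONO trans); (Cl/ONO trans, NCS/NH3 trans); (Cl/NCS trans, NH3/ONO trans).
Each arrangement has an internal mirror plane or centre of symmetry, so none is chiral.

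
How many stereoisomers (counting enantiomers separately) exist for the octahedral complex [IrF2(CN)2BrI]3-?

8

In an octahedral complex each vertex has one trans partner and four cis neighbours.
There are 6 geometric isomers: F cis, CN cis (3 arrangements, 2 chiral); F trans, CN cis; F cis, CN trans; F trans, CN trans.
Of these, 2 lack any improper symmetry element and so occur as enantiomeric pairs, giving 6 + 2 = 8 stereoisomers in total.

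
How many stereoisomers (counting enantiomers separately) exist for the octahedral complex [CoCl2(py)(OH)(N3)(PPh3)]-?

An octahedron has six vertices in three trans pairs; every non-trans pair is cis.
Exhaustive case analysis gives 9 geometric isomers.
Of these, 6 lack any improper symmetry element and so occur as enantiomeric pairs, giving 9 + 6 = 15 stereoisomers in total.

15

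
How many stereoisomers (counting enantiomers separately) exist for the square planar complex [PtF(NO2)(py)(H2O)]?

In a square planar complex each vertex has one trans partner and two cis neighbours.
Systematic placement gives 3 geometric isomers: (F/NO2 trans, H2O/py trans); (F/py trans, H2O/NO2 trans); (F/H2O trans, NO2/py trans).
Each arrangement has an internal mirror plane or centre of symmetry, so none is chiral.

3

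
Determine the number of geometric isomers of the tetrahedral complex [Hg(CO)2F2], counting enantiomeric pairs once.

In a tetrahedral complex all four positions are equivalent and every pair of ligands is adjacent — there is no cis/trans distinction.
Only one geometric arrangement is possible.

1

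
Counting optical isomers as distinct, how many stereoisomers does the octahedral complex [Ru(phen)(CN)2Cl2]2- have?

4

Each phen is bidentate and must span two cis positions.
Systematic placement gives 3 geometric isomers: CN trans, Cl cis; CN cis, Cl cis (chiral); CN cis, Cl trans.
One of these lacks any improper symmetry element and so occurs as an enantiomeric pair, giving 3 + 1 = 4 stereoisomers in total.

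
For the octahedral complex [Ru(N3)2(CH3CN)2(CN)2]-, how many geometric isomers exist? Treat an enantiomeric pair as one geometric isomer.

5

Systematic placement gives 5 geometric isomers: N3 trans, CH3CN trans, CN trans; N3 cis, CH3CN trans, CN cis; N3 trans, CH3CN cis, CN cis; N3 cis, CH3CN cis, CN cis (chiral); N3 cis, CH3CN cis, CN trans.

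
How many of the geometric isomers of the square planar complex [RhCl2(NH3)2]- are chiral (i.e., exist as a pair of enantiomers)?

A square has two trans pairs of vertices; adjacent vertices are cis.
Systematic placement gives 2 geometric isomers: Cl cis; Cl trans.
Each arrangement has an internal mirror plane or centre of symmetry, so none is chiral.

0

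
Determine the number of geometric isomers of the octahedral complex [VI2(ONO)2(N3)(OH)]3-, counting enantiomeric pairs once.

6

The six octahedral sites form three mutually perpendicular trans pairs.
Systematic placement gives 6 geometric isomers: I trans, ONO trans; I trans, ONO cis; I cis, ONO trans; I cis, ONO cis (3 arrangements, 2 chiral).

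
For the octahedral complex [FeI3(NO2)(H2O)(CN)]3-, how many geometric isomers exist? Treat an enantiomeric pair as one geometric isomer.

The six octahedral sites form three mutually perpendicular trans pairs.
Systematic placement gives 4 geometric isomers: I mer (3 arrangements); I fac (chiral).

4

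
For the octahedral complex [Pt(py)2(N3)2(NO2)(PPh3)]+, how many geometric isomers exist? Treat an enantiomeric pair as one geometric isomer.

6

An octahedron has six vertices in three trans pairs; every non-trans pair is cis.
The distinct arrangements are (6 in all): py trans, N3 trans; py cis, N3 trans; py trans, N3 cis; py cis, N3 cis (3 arrangements, 2 chiral).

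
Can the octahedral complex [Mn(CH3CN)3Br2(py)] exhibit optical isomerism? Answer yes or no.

no

In an octahedral complex each vertex has one trans partner and four cis neighbours.
The distinct arrangements are (3 in all): CH3CN mer, Br trans; CH3CN fac, Br cis; CH3CN mer, Br cis.
Each arrangement has an internal mirror plane or centre of symmetry, so none is chiral.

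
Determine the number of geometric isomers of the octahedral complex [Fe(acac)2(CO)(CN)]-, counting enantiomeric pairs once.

In an octahedral complex each vertex has one trans partner and four cis neighbours.
Each acac is bidentate and must span two cis positions.
Systematic placement gives 2 geometric isomers: CO and CN mutually trans; CO and CN mutually cis (chiral).

2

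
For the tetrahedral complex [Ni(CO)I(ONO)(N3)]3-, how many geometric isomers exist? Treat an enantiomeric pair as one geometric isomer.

1

Only one geometric arrangement is possible; it has no improper symmetry element, so it exists as a pair of enantiomers (2 stereoisomers).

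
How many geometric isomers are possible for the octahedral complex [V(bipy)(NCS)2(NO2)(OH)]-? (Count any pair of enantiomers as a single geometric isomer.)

4

An octahedron has six vertices in three trans pairs; every non-trans pair is cis.
Each bipy is bidentate and must span two cis positions.
Working through the distinct placements yields 4 geometric isomers: NCS trans; NCS cis (3 arrangements, 2 chiral).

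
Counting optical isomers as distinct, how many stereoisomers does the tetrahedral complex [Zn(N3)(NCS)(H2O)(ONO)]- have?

In a tetrahedral complex all four positions are equivalent and every pair of ligands is adjacent — there is no cis/trans distinction.
Only one geometric arrangement is possible; it has no improper symmetry element, so it exists as a pair of enantiomers (2 stereoisomers).

2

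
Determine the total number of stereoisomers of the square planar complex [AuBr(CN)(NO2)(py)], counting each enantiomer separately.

3

There are 3 geometric isomers: (Br/NO2 trans, CN/py trans); (Br/py trans, CN/NO2 trans); (Br/CN trans, NO2/py trans).
Each arrangement has an internal mirror plane or centre of symmetry, so none is chiral.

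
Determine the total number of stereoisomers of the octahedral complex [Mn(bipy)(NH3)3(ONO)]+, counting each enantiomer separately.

2

An octahedron has six vertices in three trans pairs; every non-trans pair is cis.
Each bipy is bidentate and must span two cis positions.
The distinct arrangements are (2 in all): NH3 mer; NH3 fac.
Each arrangement has an internal mirror plane or centre of symmetry, so none is chiral.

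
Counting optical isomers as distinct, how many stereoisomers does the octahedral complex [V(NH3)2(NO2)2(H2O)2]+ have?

In an octahedral complex each vertex has one trans partner and four cis neighbours.
Working through the distinct placements yields 5 geometric isomers: NH3 trans, NO2 trans, H2O trans; NH3 cis, NO2 cis, H2O trans; NH3 cis, NO2 trans, H2O cis; NH3 cis, NO2 cis, H2O cis (chiral); NH3 trans, NO2 cis, H2O cis.
One of these lacks any improper symmetry element and so occurs as an enantiomeric pair, giving 5 + 1 = 6 stereoisomers in total.

6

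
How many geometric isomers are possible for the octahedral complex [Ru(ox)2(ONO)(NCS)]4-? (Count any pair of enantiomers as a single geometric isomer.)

2

The six octahedral sites form three mutually perpendicular trans pairs.
Each ox is bidentate and must span two cis positions.
Working through the distinct placements yields 2 geometric isomers: ONO and NCS mutually trans; ONO and NCS mutually cis (chiral).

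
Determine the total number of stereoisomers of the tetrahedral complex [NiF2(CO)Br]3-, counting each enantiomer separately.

1

In a tetrahedral complex all four positions are equivalent and every pair of ligands is adjacent — there is no cis/trans distinction.
Only one geometric arrangement is possible.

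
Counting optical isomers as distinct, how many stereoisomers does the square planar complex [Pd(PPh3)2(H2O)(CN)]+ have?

Systematic placement gives 2 geometric isomers: PPh3 cis; PPh3 trans.
Each arrangement has an internal mirror plane or centre of symmetry, so none is chiral.

2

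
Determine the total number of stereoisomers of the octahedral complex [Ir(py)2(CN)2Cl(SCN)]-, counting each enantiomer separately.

Systematic placement gives 6 geometric isomers: py trans, CN trans; py cis, CN trans; py trans, CN cis; py cis, CN cis (3 arrangements, 2 chiral).
Of these, 2 lack any improper symmetry element and so occur as enantiomeric pairs, giving 6 + 2 = 8 stereoisomers in total.

8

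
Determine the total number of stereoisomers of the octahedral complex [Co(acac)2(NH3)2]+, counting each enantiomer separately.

3

The six octahedral sites form three mutually perpendicular trans pairs.
Each acac is bidentate and must span two cis positions.
Working through the distinct placements yields 2 geometric isomers: NH3 trans; NH3 cis (chiral).
One of these lacks any improper symmetry element and so occurs as an enantiomeric pair, giving 2 + 1 = 3 stereoisomers in total.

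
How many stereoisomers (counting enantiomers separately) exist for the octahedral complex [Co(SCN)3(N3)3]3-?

An octahedron has six vertices in three trans pairs; every non-trans pair is cis.
Systematic placement gives 2 geometric isomers: SCN mer; SCN fac.
Each arrangement has an internal mirror plane or centre of symmetry, so none is chiral.

2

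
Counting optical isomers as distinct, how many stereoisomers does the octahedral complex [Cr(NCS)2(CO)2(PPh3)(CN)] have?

8

An octahedron has six vertices in three trans pairs; every non-trans pair is cis.
Working through the distinct placements yields 6 geometric isomers: NCS cis, CO cis (3 arrangements, 2 chiral); NCS trans, CO cis; NCS cis, CO trans; NCS trans, CO trans.
Of these, 2 lack any improper symmetry element and so occur as enantiomeric pairs, giving 6 + 2 = 8 stereoisomers in total.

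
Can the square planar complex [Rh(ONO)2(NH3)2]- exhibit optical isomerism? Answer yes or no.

no

A square has two trans pairs of vertices; adjacent vertices are cis.
There are 2 geometric isomers: ONO cis; ONO trans.
Each arrangement has an internal mirror plane or centre of symmetry, so none is chiral.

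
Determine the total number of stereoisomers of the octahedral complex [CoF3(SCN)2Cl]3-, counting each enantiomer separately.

The distinct arrangements are (3 in all): F mer, SCN trans; F fac, SCN cis; F mer, SCN cis.
Each arrangement has an internal mirror plane or centre of symmetry, so none is chiral.

3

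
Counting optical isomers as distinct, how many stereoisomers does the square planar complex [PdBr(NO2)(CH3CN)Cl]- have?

There are 3 geometric isomers: (Br/Cl trans, CH3CN/NO2 trans); (Br/NO2 trans, CH3CN/Cl trans); (Br/CH3CN trans, Cl/NO2 trans).
Each arrangement has an internal mirror plane or centre of symmetry, so none is chiral.

3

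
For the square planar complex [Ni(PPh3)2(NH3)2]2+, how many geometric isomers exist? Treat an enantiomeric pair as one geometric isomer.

2

A square has two trans pairs of vertices; adjacent vertices are cis.
The distinct arrangements are (2 in all): PPh3 cis; PPh3 trans.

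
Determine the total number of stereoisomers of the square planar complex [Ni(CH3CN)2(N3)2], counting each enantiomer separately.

2

A square has two trans pairs of vertices; adjacent vertices are cis.
Working through the distinct placements yields 2 geometric isomers: CH3CN cis; CH3CN trans.
Each arrangement has an internal mirror plane or centre of symmetry, so none is chiral.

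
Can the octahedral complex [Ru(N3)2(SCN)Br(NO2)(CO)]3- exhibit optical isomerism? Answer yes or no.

The six octahedral sites form three mutually perpendicular trans pairs.
Exhaustive case analysis gives 9 geometric isomers.
Of these, 6 lack any improper symmetry element and so occur as enantiomeric pairs, giving 9 + 6 = 15 stereoisomers in total.

yes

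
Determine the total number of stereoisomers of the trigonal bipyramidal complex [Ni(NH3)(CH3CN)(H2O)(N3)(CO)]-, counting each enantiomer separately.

A trigonal bipyramid has two axial and three equatorial sites, which are chemically inequivalent.
Placing the ligands in turn and identifying arrangements related by rotation or reflection leaves 10 distinct geometric isomers.
Of these, 10 lack any improper symmetry element and so occur as enantiomeric pairs, giving 10 + 10 = 20 stereoisomers in total.

20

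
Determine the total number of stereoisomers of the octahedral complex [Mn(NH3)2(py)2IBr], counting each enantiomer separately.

8

An octahedron has six vertices in three trans pairs; every non-trans pair is cis.
There are 6 geometric isomers: NH3 trans, py trans; NH3 cis, py cis (3 arrangements, 2 chiral); NH3 cis, py trans; NH3 trans, py cis.
Of these, 2 lack any improper symmetry element and so occur as enantiomeric pairs, giving 6 + 2 = 8 stereoisomers in total.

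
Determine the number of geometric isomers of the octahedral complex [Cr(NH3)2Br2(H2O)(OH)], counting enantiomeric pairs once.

Systematic placement gives 6 geometric isomers: NH3 cis, Br trans; NH3 trans, Br trans; NH3 cis, Br cis (3 arrangements, 2 chiral); NH3 trans, Br cis.

6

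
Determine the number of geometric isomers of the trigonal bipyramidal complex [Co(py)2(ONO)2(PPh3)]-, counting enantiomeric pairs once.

A trigonal bipyramid has two axial and three equatorial sites, which are chemically inequivalent.
Exhaustive case analysis gives 5 geometric isomers.

5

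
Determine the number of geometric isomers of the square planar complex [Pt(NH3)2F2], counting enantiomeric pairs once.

2

In a square planar complex each vertex has one trans partner and two cis neighbours.
The distinct arrangements are (2 in all): NH3 cis; NH3 trans.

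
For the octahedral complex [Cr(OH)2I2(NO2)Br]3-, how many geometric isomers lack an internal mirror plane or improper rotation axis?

An octahedron has six vertices in three trans pairs; every non-trans pair is cis.
The distinct arrangements are (6 in all): OH trans, I cis; OH cis, I cis (3 arrangements, 2 chiral); OH trans, I trans; OH cis, I trans.
Of these, 2 lack any improper symmetry element and so occur as enantiomeric pairs, giving 6 + 2 = 8 stereoisomers in total.

2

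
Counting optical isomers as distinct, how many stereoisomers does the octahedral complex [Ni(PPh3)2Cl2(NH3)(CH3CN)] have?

The six octahedral sites form three mutually perpendicular trans pairs.
The distinct arrangements are (6 in all): PPh3 trans, Cl cis; PPh3 cis, Cl cis (3 arrangements, 2 chiral); PPh3 trans, Cl trans; PPh3 cis, Cl trans.
Of these, 2 lack any improper symmetry element and so occur as enantiomeric pairs, giving 6 + 2 = 8 stereoisomers in total.

8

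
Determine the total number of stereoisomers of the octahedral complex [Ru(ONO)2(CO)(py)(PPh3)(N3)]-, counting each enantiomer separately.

15

Placing the ligands in turn and identifying arrangements related by rotation or reflection leaves 9 distinct geometric isomers.
Of these, 6 lack any improper symmetry element and so occur as enantiomeric pairs, giving 9 + 6 = 15 stereoisomers in total.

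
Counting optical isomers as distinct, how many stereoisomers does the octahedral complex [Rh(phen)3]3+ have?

In an octahedral complex each vertex has one trans partner and four cis neighbours.
Each phen is bidentate and must span two cis positions.
Only one geometric arrangement is possible; it has no improper symmetry element, so it exists as a pair of enantiomers (2 stereoisomers).

2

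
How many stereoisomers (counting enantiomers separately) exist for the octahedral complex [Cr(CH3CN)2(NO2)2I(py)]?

Working through the distinct placements yields 6 geometric isomers: CH3CN trans, NO2 cis; CH3CN trans, NO2 trans; CH3CN cis, NO2 cis (3 arrangements, 2 chiral); CH3CN cis, NO2 trans.
Of these, 2 lack any improper symmetry element and so occur as enantiomeric pairs, giving 6 + 2 = 8 stereoisomers in total.

8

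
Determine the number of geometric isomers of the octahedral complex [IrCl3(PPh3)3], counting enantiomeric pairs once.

2

In an octahedral complex each vertex has one trans partner and four cis neighbours.
There are 2 geometric isomers: Cl mer; Cl fac.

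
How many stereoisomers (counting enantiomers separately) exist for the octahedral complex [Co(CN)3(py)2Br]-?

3

In an octahedral complex each vertex has one trans partner and four cis neighbours.
The distinct arrangements are (3 in all): CN mer, py trans; CN fac, py cis; CN mer, py cis.
Each arrangement has an internal mirror plane or centre of symmetry, so none is chiral.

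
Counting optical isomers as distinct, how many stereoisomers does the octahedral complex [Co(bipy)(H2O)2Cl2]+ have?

4

In an octahedral complex each vertex has one trans partner and four cis neighbours.
Each bipy is bidentate and must span two cis positions.
Working through the distinct placements yields 3 geometric isomers: H2O cis, Cl trans; H2O cis, Cl cis (chiral); H2O trans, Cl cis.
One of these lacks any improper symmetry element and so occurs as an enantiomeric pair, giving 3 + 1 = 4 stereoisomers in total.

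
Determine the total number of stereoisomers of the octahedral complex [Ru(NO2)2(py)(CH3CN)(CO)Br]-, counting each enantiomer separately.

15

Systematic enumeration (placing each ligand type in turn and discarding arrangements equivalent by rotation or reflection) gives 9 geometric isomers.
Of these, 6 lack any improper symmetry element and so occur as enantiomeric pairs, giving 9 + 6 = 15 stereoisomers in total.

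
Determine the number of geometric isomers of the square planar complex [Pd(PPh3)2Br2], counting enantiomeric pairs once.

A square has two trans pairs of vertices; adjacent vertices are cis.
The distinct arrangements are (2 in all): PPh3 cis; PPh3 trans.

2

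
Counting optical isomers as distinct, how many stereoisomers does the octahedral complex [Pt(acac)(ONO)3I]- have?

2

In an octahedral complex each vertex has one trans partner and four cis neighbours.
Each acac is bidentate and must span two cis positions.
There are 2 geometric isomers: ONO fac; ONO mer.
Each arrangement has an internal mirror plane or centre of symmetry, so none is chiral.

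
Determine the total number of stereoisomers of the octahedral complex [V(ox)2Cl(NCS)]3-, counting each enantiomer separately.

3

An octahedron has six vertices in three trans pairs; every non-trans pair is cis.
Each ox is bidentate and must span two cis positions.
There are 2 geometric isomers: Cl and NCS mutually trans; Cl and NCS mutually cis (chiral).
One of these lacks any improper symmetry element and so occurs as an enantiomeric pair, giving 2 + 1 = 3 stereoisomers in total.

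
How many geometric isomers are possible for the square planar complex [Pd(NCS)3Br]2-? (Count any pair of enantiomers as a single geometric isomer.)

A square has two trans pairs of vertices; adjacent vertices are cis.
Only one geometric arrangement is possible.

1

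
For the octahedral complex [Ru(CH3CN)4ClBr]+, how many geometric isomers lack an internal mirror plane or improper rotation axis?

Working through the distinct placements yields 2 geometric isomers: Cl and Br mutually cis; Cl and Br mutually trans.
Each arrangement has an internal mirror plane or centre of symmetry, so none is chiral.

0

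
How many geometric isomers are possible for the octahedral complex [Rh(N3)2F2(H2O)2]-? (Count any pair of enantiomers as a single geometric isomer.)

Working through the distinct placements yields 5 geometric isomers: N3 trans, F trans, H2O trans; N3 cis, F trans, H2O cis; N3 trans, F cis, H2O cis; N3 cis, F cis, H2O cis (chiral); N3 cis, F cis, H2O trans.

5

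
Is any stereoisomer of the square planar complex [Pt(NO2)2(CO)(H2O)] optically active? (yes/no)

no

Working through the distinct placements yields 2 geometric isomers: NO2 cis; NO2 trans.
Each arrangement has an internal mirror plane or centre of symmetry, so none is chiral.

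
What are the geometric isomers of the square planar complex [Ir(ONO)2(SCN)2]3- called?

cis and trans

The distinct arrangements are (2 in all): ONO cis; ONO trans.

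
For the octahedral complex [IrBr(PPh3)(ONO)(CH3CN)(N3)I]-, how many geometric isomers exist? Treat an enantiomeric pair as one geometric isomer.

The six octahedral sites form three mutually perpendicular trans pairs.
Exhaustive case analysis gives 15 geometric isomers.

15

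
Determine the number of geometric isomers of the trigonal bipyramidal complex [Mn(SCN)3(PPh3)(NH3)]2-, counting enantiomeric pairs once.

Systematic placement gives 4 geometric isomers: PPh3 axial, NH3 axial; PPh3 equatorial, NH3 axial; PPh3 axial, NH3 equatorial; PPh3 equatorial, NH3 equatorial.

4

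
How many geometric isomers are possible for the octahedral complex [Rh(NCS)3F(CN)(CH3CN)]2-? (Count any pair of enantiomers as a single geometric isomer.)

The six octahedral sites form three mutually perpendicular trans pairs.
Working through the distinct placements yields 4 geometric isomers: NCS mer (3 arrangements); NCS fac (chiral).

4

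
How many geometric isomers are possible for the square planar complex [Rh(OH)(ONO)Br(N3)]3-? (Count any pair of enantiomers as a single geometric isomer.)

In a square planar complex each vertex has one trans partner and two cis neighbours.
Systematic placement gives 3 geometric isomers: (Br/OH trans, N3/ONO trans); (Br/ONO trans, N3/OH trans); (Br/N3 trans, OH/ONO trans).

3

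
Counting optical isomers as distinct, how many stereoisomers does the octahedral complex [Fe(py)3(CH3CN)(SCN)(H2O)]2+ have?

An octahedron has six vertices in three trans pairs; every non-trans pair is cis.
There are 4 geometric isomers: py mer (3 arrangements); py fac (chiral).
One of these lacks any improper symmetry element and so occurs as an enantiomeric pair, giving 4 + 1 = 5 stereoisomers in total.

5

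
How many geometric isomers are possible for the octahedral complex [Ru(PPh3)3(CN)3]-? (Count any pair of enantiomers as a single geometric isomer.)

The six octahedral sites form three mutually perpendicular trans pairs.
Systematic placement gives 2 geometric isomers: PPh3 mer; PPh3 fac.

2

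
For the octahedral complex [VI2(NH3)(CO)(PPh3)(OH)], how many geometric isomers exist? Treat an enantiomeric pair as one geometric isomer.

An octahedron has six vertices in three trans pairs; every non-trans pair is cis.
Exhaustive case analysis gives 9 geometric isomers.

9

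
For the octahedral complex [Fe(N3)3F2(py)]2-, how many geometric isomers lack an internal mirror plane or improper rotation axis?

0

An octahedron has six vertices in three trans pairs; every non-trans pair is cis.
Systematic placement gives 3 geometric isomers: N3 mer, F trans; N3 fac, F cis; N3 mer, F cis.
Each arrangement has an internal mirror plane or centre of symmetry, so none is chiral.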